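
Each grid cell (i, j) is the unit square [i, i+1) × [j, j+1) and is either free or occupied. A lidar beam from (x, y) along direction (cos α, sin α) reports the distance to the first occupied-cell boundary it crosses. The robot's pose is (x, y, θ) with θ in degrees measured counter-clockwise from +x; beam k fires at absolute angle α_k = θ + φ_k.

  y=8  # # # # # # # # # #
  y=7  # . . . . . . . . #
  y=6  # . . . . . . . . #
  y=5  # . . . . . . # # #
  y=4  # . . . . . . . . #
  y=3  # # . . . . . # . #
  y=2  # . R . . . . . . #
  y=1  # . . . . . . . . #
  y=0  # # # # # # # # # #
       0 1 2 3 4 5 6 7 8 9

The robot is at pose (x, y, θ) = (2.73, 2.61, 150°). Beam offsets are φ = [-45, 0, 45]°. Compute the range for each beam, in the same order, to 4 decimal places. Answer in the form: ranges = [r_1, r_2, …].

ranges = [5.5801, 0.8429, 1.7910]

beam 1: φ=-45°, α=105°
  direction (-0.2588, 0.9659); cell (2,2); t to first gridline: x 2.8205, y 0.4038 (then +3.8637 / +1.0353)
    (2,3) via y @ 0.4038
    (2,4) via y @ 1.4390
    (2,5) via y @ 2.4743
    (1,5) via x @ 2.8205
    (1,6) via y @ 3.5096
    (1,7) via y @ 4.5449
    (1,8) via y @ 5.5801  # hit
  → r_1 = 5.5801
beam 2: φ=0°, α=150°
  direction (-0.8660, 0.5000); cell (2,2); t to first gridline: x 0.8429, y 0.7800 (then +1.1547 / +2.0000)
    (2,3) via y @ 0.7800
    (1,3) via x @ 0.8429  # hit
  → r_2 = 0.8429
beam 3: φ=45°, α=195°
  direction (-0.9659, -0.2588); cell (2,2); t to first gridline: x 0.7558, y 2.3569 (then +1.0353 / +3.8637)
    (1,2) via x @ 0.7558
    (0,2) via x @ 1.7910  # hit
  → r_3 = 1.7910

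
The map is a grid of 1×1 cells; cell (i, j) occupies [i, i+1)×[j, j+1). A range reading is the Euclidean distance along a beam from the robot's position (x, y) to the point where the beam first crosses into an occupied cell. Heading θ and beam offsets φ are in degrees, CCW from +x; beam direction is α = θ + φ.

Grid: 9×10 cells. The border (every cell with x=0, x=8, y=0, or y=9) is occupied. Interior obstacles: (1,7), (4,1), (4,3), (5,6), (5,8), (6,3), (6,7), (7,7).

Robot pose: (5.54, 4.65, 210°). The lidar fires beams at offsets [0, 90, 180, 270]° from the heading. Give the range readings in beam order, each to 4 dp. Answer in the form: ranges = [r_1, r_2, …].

beam 1: φ=0°, α=210°
  dir = (cos 210°, sin 210°) = (-0.8660, -0.5000); from cell (5,4)
  next x-line at t=0.6235, next y-line at t=1.3000; Δt_x=1.1547, Δt_y=2.0000
    x: enter (4,4) at t=0.6235
    y: enter (4,3) at t=1.3000 ← occupied
  → r_1 = 1.3000
beam 2: φ=90°, α=300°
  dir = (cos 300°, sin 300°) = (0.5000, -0.8660); from cell (5,4)
  next x-line at t=0.9200, next y-line at t=0.7506; Δt_x=2.0000, Δt_y=1.1547
    y: enter (5,3) at t=0.7506
    x: enter (6,3) at t=0.9200 ← occupied
  → r_2 = 0.9200
beam 3: φ=180°, α=30°
  dir = (cos 30°, sin 30°) = (0.8660, 0.5000); from cell (5,4)
  next x-line at t=0.5312, next y-line at t=0.7000; Δt_x=1.1547, Δt_y=2.0000
    x: enter (6,4) at t=0.5312
    y: enter (6,5) at t=0.7000
    x: enter (7,5) at t=1.6859
    y: enter (7,6) at t=2.7000
    x: enter (8,6) at t=2.8406 ← occupied
  → r_3 = 2.8406
beam 4: φ=270°, α=120°
  dir = (cos 120°, sin 120°) = (-0.5000, 0.8660); from cell (5,4)
  next x-line at t=1.0800, next y-line at t=0.4041; Δt_x=2.0000, Δt_y=1.1547
    y: enter (5,5) at t=0.4041
    x: enter (4,5) at t=1.0800
    y: enter (4,6) at t=1.5588
    y: enter (4,7) at t=2.7135
    x: enter (3,7) at t=3.0800
    y: enter (3,8) at t=3.8682
    y: enter (3,9) at t=5.0229 ← occupied
  → r_4 = 5.0229

ranges = [1.3000, 0.9200, 2.8406, 5.0229]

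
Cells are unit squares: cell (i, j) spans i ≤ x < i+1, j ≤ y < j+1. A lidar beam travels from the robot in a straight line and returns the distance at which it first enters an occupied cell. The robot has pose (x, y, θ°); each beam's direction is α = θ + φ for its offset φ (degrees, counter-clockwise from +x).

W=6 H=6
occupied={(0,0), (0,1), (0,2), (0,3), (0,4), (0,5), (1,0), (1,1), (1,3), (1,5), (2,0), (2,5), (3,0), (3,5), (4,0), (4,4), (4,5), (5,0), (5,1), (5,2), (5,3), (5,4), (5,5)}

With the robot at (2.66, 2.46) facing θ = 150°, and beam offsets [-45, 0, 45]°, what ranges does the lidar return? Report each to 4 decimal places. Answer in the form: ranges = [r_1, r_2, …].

ranges = [2.6296, 1.0800, 1.7186]

beam 1: φ=-45°, α=105°
  d=(-0.2588,0.9659)  start (2,2)  tX=2.5500 tY=0.5590  stride 1/|dx|=3.8637 1/|dy|=1.0353
    cross y-line → (2,3), t=0.5590
    cross y-line → (2,4), t=1.5943
    cross x-line → (1,4), t=2.5500
    cross y-line → (1,5), t=2.6296 (wall)
  → r_1 = 2.6296
beam 2: φ=0°, α=150°
  d=(-0.8660,0.5000)  start (2,2)  tX=0.7621 tY=1.0800  stride 1/|dx|=1.1547 1/|dy|=2.0000
    cross x-line → (1,2), t=0.7621
    cross y-line → (1,3), t=1.0800 (wall)
  → r_2 = 1.0800
beam 3: φ=45°, α=195°
  d=(-0.9659,-0.2588)  start (2,2)  tX=0.6833 tY=1.7773  stride 1/|dx|=1.0353 1/|dy|=3.8637
    cross x-line → (1,2), t=0.6833
    cross x-line → (0,2), t=1.7186 (wall)
  → r_3 = 1.7186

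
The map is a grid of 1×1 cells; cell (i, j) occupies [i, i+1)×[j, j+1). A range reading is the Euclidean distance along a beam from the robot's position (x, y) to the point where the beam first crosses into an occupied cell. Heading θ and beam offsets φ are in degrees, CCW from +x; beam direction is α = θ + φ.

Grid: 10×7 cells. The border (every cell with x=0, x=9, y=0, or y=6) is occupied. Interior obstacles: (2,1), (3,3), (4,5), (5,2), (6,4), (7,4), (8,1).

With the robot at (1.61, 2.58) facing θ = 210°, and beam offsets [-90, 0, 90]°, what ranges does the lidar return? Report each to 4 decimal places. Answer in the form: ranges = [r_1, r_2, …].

beam 1: φ=-90°, α=120°
  d=(-0.5000,0.8660)  start (1,2)  tX=1.2200 tY=0.4850  stride 1/|dx|=2.0000 1/|dy|=1.1547
    cross y-line → (1,3), t=0.4850
    cross x-line → (0,3), t=1.2200 (wall)
  → r_1 = 1.2200
beam 2: φ=0°, α=210°
  d=(-0.8660,-0.5000)  start (1,2)  tX=0.7044 tY=1.1600  stride 1/|dx|=1.1547 1/|dy|=2.0000
    cross x-line → (0,2), t=0.7044 (wall)
  → r_2 = 0.7044
beam 3: φ=90°, α=300°
  d=(0.5000,-0.8660)  start (1,2)  tX=0.7800 tY=0.6697  stride 1/|dx|=2.0000 1/|dy|=1.1547
    cross y-line → (1,1), t=0.6697
    cross x-line → (2,1), t=0.7800 (wall)
  → r_3 = 0.7800

ranges = [1.2200, 0.7044, 0.7800]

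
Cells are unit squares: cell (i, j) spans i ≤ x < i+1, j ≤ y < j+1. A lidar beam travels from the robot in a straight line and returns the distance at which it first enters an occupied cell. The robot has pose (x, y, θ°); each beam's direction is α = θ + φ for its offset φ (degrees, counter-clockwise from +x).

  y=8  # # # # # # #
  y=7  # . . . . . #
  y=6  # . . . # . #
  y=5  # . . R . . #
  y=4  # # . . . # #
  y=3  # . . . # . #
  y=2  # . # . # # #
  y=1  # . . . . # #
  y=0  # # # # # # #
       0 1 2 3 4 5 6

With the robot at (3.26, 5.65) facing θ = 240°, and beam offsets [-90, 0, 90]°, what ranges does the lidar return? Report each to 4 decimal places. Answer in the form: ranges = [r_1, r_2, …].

ranges = [2.6096, 4.5200, 2.0092]

beam 1: φ=-90°, α=150°
  direction (-0.8660, 0.5000); cell (3,5); t to first gridline: x 0.3002, y 0.7000 (then +1.1547 / +2.0000)
    (2,5) via x @ 0.3002
    (2,6) via y @ 0.7000
    (1,6) via x @ 1.4549
    (0,6) via x @ 2.6096  # hit
  → r_1 = 2.6096
beam 2: φ=0°, α=240°
  direction (-0.5000, -0.8660); cell (3,5); t to first gridline: x 0.5200, y 0.7506 (then +2.0000 / +1.1547)
    (2,5) via x @ 0.5200
    (2,4) via y @ 0.7506
    (2,3) via y @ 1.9053
    (1,3) via x @ 2.5200
    (1,2) via y @ 3.0600
    (1,1) via y @ 4.2147
    (0,1) via x @ 4.5200  # hit
  → r_2 = 4.5200
beam 3: φ=90°, α=330°
  direction (0.8660, -0.5000); cell (3,5); t to first gridline: x 0.8545, y 1.3000 (then +1.1547 / +2.0000)
    (4,5) via x @ 0.8545
    (4,4) via y @ 1.3000
    (5,4) via x @ 2.0092  # hit
  → r_3 = 2.0092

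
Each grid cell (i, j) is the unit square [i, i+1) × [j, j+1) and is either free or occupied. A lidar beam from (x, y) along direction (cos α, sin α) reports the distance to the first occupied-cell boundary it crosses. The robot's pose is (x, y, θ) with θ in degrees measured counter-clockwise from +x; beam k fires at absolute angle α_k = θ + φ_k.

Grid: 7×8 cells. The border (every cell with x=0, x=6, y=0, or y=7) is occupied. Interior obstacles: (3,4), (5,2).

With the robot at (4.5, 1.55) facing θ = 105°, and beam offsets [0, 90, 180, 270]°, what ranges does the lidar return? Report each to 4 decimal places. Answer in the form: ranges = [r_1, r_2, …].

beam 1: φ=0°, α=105°
  cosα=-0.2588 sinα=0.9659 | (4,1) | tMaxX 1.9319 tMaxY 0.4659 | tΔX 3.8637 tΔY 1.0353
    t=0.4659 [y] (4,2)
    t=1.5012 [y] (4,3)
    t=1.9319 [x] (3,3)
    t=2.5364 [y] (3,4) — stop
  → r_1 = 2.5364
beam 2: φ=90°, α=195°
  cosα=-0.9659 sinα=-0.2588 | (4,1) | tMaxX 0.5176 tMaxY 2.1250 | tΔX 1.0353 tΔY 3.8637
    t=0.5176 [x] (3,1)
    t=1.5529 [x] (2,1)
    t=2.1250 [y] (2,0) — stop
  → r_2 = 2.1250
beam 3: φ=180°, α=285°
  cosα=0.2588 sinα=-0.9659 | (4,1) | tMaxX 1.9319 tMaxY 0.5694 | tΔX 3.8637 tΔY 1.0353
    t=0.5694 [y] (4,0) — stop
  → r_3 = 0.5694
beam 4: φ=270°, α=15°
  cosα=0.9659 sinα=0.2588 | (4,1) | tMaxX 0.5176 tMaxY 1.7387 | tΔX 1.0353 tΔY 3.8637
    t=0.5176 [x] (5,1)
    t=1.5529 [x] (6,1) — stop
  → r_4 = 1.5529

ranges = [2.5364, 2.1250, 0.5694, 1.5529]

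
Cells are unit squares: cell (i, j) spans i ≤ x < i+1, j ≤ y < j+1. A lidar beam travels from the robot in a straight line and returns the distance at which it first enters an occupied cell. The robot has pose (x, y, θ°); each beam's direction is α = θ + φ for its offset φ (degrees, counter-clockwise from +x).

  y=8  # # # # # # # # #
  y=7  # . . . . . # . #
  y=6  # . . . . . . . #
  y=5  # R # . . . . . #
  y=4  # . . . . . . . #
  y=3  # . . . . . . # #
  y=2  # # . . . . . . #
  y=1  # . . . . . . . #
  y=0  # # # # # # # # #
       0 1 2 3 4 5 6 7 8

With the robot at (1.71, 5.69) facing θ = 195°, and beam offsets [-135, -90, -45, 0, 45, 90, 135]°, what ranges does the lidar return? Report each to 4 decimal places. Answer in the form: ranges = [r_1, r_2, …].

ranges = [2.6674, 2.3915, 0.8198, 0.7350, 1.4200, 4.8554, 0.3349]

beam 1: φ=-135°, α=60°
  cosα=0.5000 sinα=0.8660 | (1,5) | tMaxX 0.5800 tMaxY 0.3580 | tΔX 2.0000 tΔY 1.1547
    t=0.3580 [y] (1,6)
    t=0.5800 [x] (2,6)
    t=1.5127 [y] (2,7)
    t=2.5800 [x] (3,7)
    t=2.6674 [y] (3,8) — stop
  → r_1 = 2.6674
beam 2: φ=-90°, α=105°
  cosα=-0.2588 sinα=0.9659 | (1,5) | tMaxX 2.7432 tMaxY 0.3209 | tΔX 3.8637 tΔY 1.0353
    t=0.3209 [y] (1,6)
    t=1.3562 [y] (1,7)
    t=2.3915 [y] (1,8) — stop
  → r_2 = 2.3915
beam 3: φ=-45°, α=150°
  cosα=-0.8660 sinα=0.5000 | (1,5) | tMaxX 0.8198 tMaxY 0.6200 | tΔX 1.1547 tΔY 2.0000
    t=0.6200 [y] (1,6)
    t=0.8198 [x] (0,6) — stop
  → r_3 = 0.8198
beam 4: φ=0°, α=195°
  cosα=-0.9659 sinα=-0.2588 | (1,5) | tMaxX 0.7350 tMaxY 2.6660 | tΔX 1.0353 tΔY 3.8637
    t=0.7350 [x] (0,5) — stop
  → r_4 = 0.7350
beam 5: φ=45°, α=240°
  cosα=-0.5000 sinα=-0.8660 | (1,5) | tMaxX 1.4200 tMaxY 0.7967 | tΔX 2.0000 tΔY 1.1547
    t=0.7967 [y] (1,4)
    t=1.4200 [x] (0,4) — stop
  → r_5 = 1.4200
beam 6: φ=90°, α=285°
  cosα=0.2588 sinα=-0.9659 | (1,5) | tMaxX 1.1205 tMaxY 0.7143 | tΔX 3.8637 tΔY 1.0353
    t=0.7143 [y] (1,4)
    t=1.1205 [x] (2,4)
    t=1.7496 [y] (2,3)
    t=2.7849 [y] (2,2)
    t=3.8202 [y] (2,1)
    t=4.8554 [y] (2,0) — stop
  → r_6 = 4.8554
beam 7: φ=135°, α=330°
  cosα=0.8660 sinα=-0.5000 | (1,5) | tMaxX 0.3349 tMaxY 1.3800 | tΔX 1.1547 tΔY 2.0000
    t=0.3349 [x] (2,5) — stop
  → r_7 = 0.3349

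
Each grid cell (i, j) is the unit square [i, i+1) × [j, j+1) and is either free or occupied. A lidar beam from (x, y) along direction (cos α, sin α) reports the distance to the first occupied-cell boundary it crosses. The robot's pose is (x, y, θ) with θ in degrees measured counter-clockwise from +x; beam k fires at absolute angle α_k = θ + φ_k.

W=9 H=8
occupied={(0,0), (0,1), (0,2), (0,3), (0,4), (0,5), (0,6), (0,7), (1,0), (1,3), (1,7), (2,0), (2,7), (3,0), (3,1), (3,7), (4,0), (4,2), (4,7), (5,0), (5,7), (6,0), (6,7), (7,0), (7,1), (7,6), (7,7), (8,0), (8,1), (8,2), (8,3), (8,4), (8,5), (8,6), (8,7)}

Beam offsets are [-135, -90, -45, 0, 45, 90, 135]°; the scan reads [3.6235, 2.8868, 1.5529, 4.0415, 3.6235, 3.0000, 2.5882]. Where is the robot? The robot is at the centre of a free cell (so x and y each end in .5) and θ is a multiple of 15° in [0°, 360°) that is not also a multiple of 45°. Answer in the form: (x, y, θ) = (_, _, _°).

Candidates: 37 free-cell centres × 16 headings = 592 poses. Raycast each; keep the one whose scan matches to 4 dp.
  (5.5, 4.5, 165°): beam 1 = 2.8868 ≠ 3.6235 ✗
  (2.5, 4.5, 60°): beam 1 = 2.5882 ≠ 3.6235 ✗
  (1.5, 5.5, 150°): beam 1 = 5.6940 ≠ 3.6235 ✗
  (7.5, 4.5, 60°): beam 1 = 1.9319 ≠ 3.6235 ✗
  (5.5, 1.5, 30°): beam 1 = 0.5176 ≠ 3.6235 ✗
  …
  (4.5, 4.5, 300°): r_1=3.6235, r_2=2.8868, r_3=1.5529, r_4=4.0415, r_5=3.6235, r_6=3.0000, r_7=2.5882 — all match ✓
No second candidate reproduces the full scan.

(x, y, θ) = (4.5, 4.5, 300°)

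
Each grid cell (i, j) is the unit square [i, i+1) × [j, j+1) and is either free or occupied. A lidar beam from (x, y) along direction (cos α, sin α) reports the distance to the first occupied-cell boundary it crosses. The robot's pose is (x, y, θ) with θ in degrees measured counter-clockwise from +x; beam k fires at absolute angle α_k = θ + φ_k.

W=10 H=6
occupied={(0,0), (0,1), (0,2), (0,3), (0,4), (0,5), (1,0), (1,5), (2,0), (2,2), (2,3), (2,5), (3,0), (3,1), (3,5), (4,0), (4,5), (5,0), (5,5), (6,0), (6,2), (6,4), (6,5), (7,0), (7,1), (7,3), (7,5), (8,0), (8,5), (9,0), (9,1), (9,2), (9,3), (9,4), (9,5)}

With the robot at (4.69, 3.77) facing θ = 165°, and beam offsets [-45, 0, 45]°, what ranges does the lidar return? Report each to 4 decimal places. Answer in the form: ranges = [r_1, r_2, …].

ranges = [1.4203, 3.8202, 1.9514]

beam 1: φ=-45°, α=120°
  cosα=-0.5000 sinα=0.8660 | (4,3) | tMaxX 1.3800 tMaxY 0.2656 | tΔX 2.0000 tΔY 1.1547
    t=0.2656 [y] (4,4)
    t=1.3800 [x] (3,4)
    t=1.4203 [y] (3,5) — stop
  → r_1 = 1.4203
beam 2: φ=0°, α=165°
  cosα=-0.9659 sinα=0.2588 | (4,3) | tMaxX 0.7143 tMaxY 0.8887 | tΔX 1.0353 tΔY 3.8637
    t=0.7143 [x] (3,3)
    t=0.8887 [y] (3,4)
    t=1.7496 [x] (2,4)
    t=2.7849 [x] (1,4)
    t=3.8202 [x] (0,4) — stop
  → r_2 = 3.8202
beam 3: φ=45°, α=210°
  cosα=-0.8660 sinα=-0.5000 | (4,3) | tMaxX 0.7967 tMaxY 1.5400 | tΔX 1.1547 tΔY 2.0000
    t=0.7967 [x] (3,3)
    t=1.5400 [y] (3,2)
    t=1.9514 [x] (2,2) — stop
  → r_3 = 1.9514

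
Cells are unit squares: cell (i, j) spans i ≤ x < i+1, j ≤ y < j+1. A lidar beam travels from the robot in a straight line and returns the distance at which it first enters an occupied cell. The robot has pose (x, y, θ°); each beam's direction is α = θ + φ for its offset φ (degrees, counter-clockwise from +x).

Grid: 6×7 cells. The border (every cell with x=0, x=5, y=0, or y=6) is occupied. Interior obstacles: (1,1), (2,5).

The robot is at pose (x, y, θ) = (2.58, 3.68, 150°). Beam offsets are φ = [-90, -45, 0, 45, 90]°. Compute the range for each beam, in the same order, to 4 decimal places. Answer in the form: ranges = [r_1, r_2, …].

beam 1: φ=-90°, α=60°
  dir = (cos 60°, sin 60°) = (0.5000, 0.8660); from cell (2,3)
  next x-line at t=0.8400, next y-line at t=0.3695; Δt_x=2.0000, Δt_y=1.1547
    y: enter (2,4) at t=0.3695
    x: enter (3,4) at t=0.8400
    y: enter (3,5) at t=1.5242
    y: enter (3,6) at t=2.6789 ← occupied
  → r_1 = 2.6789
beam 2: φ=-45°, α=105°
  dir = (cos 105°, sin 105°) = (-0.2588, 0.9659); from cell (2,3)
  next x-line at t=2.2409, next y-line at t=0.3313; Δt_x=3.8637, Δt_y=1.0353
    y: enter (2,4) at t=0.3313
    y: enter (2,5) at t=1.3666 ← occupied
  → r_2 = 1.3666
beam 3: φ=0°, α=150°
  dir = (cos 150°, sin 150°) = (-0.8660, 0.5000); from cell (2,3)
  next x-line at t=0.6697, next y-line at t=0.6400; Δt_x=1.1547, Δt_y=2.0000
    y: enter (2,4) at t=0.6400
    x: enter (1,4) at t=0.6697
    x: enter (0,4) at t=1.8244 ← occupied
  → r_3 = 1.8244
beam 4: φ=45°, α=195°
  dir = (cos 195°, sin 195°) = (-0.9659, -0.2588); from cell (2,3)
  next x-line at t=0.6005, next y-line at t=2.6273; Δt_x=1.0353, Δt_y=3.8637
    x: enter (1,3) at t=0.6005
    x: enter (0,3) at t=1.6357 ← occupied
  → r_4 = 1.6357
beam 5: φ=90°, α=240°
  dir = (cos 240°, sin 240°) = (-0.5000, -0.8660); from cell (2,3)
  next x-line at t=1.1600, next y-line at t=0.7852; Δt_x=2.0000, Δt_y=1.1547
    y: enter (2,2) at t=0.7852
    x: enter (1,2) at t=1.1600
    y: enter (1,1) at t=1.9399 ← occupied
  → r_5 = 1.9399

ranges = [2.6789, 1.3666, 1.8244, 1.6357, 1.9399]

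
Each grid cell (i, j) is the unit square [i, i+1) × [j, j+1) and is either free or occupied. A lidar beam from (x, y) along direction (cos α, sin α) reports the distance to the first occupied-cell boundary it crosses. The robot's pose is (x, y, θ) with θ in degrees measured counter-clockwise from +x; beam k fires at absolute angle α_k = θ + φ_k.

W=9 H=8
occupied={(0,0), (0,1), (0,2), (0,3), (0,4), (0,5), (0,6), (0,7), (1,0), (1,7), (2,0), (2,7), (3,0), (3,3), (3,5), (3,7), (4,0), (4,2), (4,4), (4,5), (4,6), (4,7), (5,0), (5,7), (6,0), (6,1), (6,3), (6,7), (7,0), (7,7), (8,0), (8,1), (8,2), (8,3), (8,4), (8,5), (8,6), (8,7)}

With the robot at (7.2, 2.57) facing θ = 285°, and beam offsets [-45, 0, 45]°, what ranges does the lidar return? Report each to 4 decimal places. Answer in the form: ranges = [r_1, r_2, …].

beam 1: φ=-45°, α=240°
  cosα=-0.5000 sinα=-0.8660 | (7,2) | tMaxX 0.4000 tMaxY 0.6582 | tΔX 2.0000 tΔY 1.1547
    t=0.4000 [x] (6,2)
    t=0.6582 [y] (6,1) — stop
  → r_1 = 0.6582
beam 2: φ=0°, α=285°
  cosα=0.2588 sinα=-0.9659 | (7,2) | tMaxX 3.0910 tMaxY 0.5901 | tΔX 3.8637 tΔY 1.0353
    t=0.5901 [y] (7,1)
    t=1.6254 [y] (7,0) — stop
  → r_2 = 1.6254
beam 3: φ=45°, α=330°
  cosα=0.8660 sinα=-0.5000 | (7,2) | tMaxX 0.9238 tMaxY 1.1400 | tΔX 1.1547 tΔY 2.0000
    t=0.9238 [x] (8,2) — stop
  → r_3 = 0.9238

ranges = [0.6582, 1.6254, 0.9238]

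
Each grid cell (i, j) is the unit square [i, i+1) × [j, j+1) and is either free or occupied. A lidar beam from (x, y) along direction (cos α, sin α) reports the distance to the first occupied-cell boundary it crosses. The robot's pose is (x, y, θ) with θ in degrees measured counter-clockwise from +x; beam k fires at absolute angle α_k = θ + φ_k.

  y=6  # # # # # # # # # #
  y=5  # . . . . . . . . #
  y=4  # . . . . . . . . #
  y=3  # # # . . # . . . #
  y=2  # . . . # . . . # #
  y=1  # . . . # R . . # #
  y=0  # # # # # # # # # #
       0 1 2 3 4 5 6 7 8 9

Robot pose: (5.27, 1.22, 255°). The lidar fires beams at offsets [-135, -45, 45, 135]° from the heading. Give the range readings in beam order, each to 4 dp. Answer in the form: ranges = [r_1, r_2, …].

beam 1: φ=-135°, α=120°
  direction (-0.5000, 0.8660); cell (5,1); t to first gridline: x 0.5400, y 0.9007 (then +2.0000 / +1.1547)
    (4,1) via x @ 0.5400  # hit
  → r_1 = 0.5400
beam 2: φ=-45°, α=210°
  direction (-0.8660, -0.5000); cell (5,1); t to first gridline: x 0.3118, y 0.4400 (then +1.1547 / +2.0000)
    (4,1) via x @ 0.3118  # hit
  → r_2 = 0.3118
beam 3: φ=45°, α=300°
  direction (0.5000, -0.8660); cell (5,1); t to first gridline: x 1.4600, y 0.2540 (then +2.0000 / +1.1547)
    (5,0) via y @ 0.2540  # hit
  → r_3 = 0.2540
beam 4: φ=135°, α=30°
  direction (0.8660, 0.5000); cell (5,1); t to first gridline: x 0.8429, y 1.5600 (then +1.1547 / +2.0000)
    (6,1) via x @ 0.8429
    (6,2) via y @ 1.5600
    (7,2) via x @ 1.9976
    (8,2) via x @ 3.1523  # hit
  → r_4 = 3.1523

ranges = [0.5400, 0.3118, 0.2540, 3.1523]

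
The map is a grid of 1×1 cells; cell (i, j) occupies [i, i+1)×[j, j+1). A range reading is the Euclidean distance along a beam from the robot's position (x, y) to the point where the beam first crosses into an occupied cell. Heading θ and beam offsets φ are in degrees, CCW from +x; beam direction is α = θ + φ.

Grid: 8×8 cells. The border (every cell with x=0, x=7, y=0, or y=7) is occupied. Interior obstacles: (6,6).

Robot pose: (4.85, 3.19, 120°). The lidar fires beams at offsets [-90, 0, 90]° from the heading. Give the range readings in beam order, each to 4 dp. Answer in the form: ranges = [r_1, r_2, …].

ranges = [2.4826, 4.3994, 4.3800]

beam 1: φ=-90°, α=30°
  d=(0.8660,0.5000)  start (4,3)  tX=0.1732 tY=1.6200  stride 1/|dx|=1.1547 1/|dy|=2.0000
    cross x-line → (5,3), t=0.1732
    cross x-line → (6,3), t=1.3279
    cross y-line → (6,4), t=1.6200
    cross x-line → (7,4), t=2.4826 (wall)
  → r_1 = 2.4826
beam 2: φ=0°, α=120°
  d=(-0.5000,0.8660)  start (4,3)  tX=1.7000 tY=0.9353  stride 1/|dx|=2.0000 1/|dy|=1.1547
    cross y-line → (4,4), t=0.9353
    cross x-line → (3,4), t=1.7000
    cross y-line → (3,5), t=2.0900
    cross y-line → (3,6), t=3.2447
    cross x-line → (2,6), t=3.7000
    cross y-line → (2,7), t=4.3994 (wall)
  → r_2 = 4.3994
beam 3: φ=90°, α=210°
  d=(-0.8660,-0.5000)  start (4,3)  tX=0.9815 tY=0.3800  stride 1/|dx|=1.1547 1/|dy|=2.0000
    cross y-line → (4,2), t=0.3800
    cross x-line → (3,2), t=0.9815
    cross x-line → (2,2), t=2.1362
    cross y-line → (2,1), t=2.3800
    cross x-line → (1,1), t=3.2909
    cross y-line → (1,0), t=4.3800 (wall)
  → r_3 = 4.3800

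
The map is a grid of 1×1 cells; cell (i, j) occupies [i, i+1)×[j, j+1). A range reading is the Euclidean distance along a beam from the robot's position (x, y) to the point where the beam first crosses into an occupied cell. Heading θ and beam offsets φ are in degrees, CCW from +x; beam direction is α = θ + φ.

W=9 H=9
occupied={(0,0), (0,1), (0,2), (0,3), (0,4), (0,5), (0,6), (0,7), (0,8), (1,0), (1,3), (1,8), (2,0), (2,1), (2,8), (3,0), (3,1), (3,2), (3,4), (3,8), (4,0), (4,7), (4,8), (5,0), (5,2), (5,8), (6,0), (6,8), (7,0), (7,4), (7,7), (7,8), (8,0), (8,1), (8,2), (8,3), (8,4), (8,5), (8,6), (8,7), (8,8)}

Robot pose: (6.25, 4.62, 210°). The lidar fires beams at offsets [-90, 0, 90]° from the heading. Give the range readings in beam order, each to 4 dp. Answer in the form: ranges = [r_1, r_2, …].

ranges = [2.7482, 3.2400, 3.5000]

beam 1: φ=-90°, α=120°
  cosα=-0.5000 sinα=0.8660 | (6,4) | tMaxX 0.5000 tMaxY 0.4388 | tΔX 2.0000 tΔY 1.1547
    t=0.4388 [y] (6,5)
    t=0.5000 [x] (5,5)
    t=1.5935 [y] (5,6)
    t=2.5000 [x] (4,6)
    t=2.7482 [y] (4,7) — stop
  → r_1 = 2.7482
beam 2: φ=0°, α=210°
  cosα=-0.8660 sinα=-0.5000 | (6,4) | tMaxX 0.2887 tMaxY 1.2400 | tΔX 1.1547 tΔY 2.0000
    t=0.2887 [x] (5,4)
    t=1.2400 [y] (5,3)
    t=1.4434 [x] (4,3)
    t=2.5981 [x] (3,3)
    t=3.2400 [y] (3,2) — stop
  → r_2 = 3.2400
beam 3: φ=90°, α=300°
  cosα=0.5000 sinα=-0.8660 | (6,4) | tMaxX 1.5000 tMaxY 0.7159 | tΔX 2.0000 tΔY 1.1547
    t=0.7159 [y] (6,3)
    t=1.5000 [x] (7,3)
    t=1.8706 [y] (7,2)
    t=3.0253 [y] (7,1)
    t=3.5000 [x] (8,1) — stop
  → r_3 = 3.5000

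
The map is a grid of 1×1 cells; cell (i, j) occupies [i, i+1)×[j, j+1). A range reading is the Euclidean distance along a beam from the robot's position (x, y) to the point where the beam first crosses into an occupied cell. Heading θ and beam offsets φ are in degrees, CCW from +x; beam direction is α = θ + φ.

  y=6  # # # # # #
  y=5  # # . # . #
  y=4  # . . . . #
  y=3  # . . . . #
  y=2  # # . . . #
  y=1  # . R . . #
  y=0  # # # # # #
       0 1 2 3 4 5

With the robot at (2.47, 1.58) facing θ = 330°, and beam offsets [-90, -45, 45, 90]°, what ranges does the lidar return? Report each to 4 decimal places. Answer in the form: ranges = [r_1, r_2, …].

beam 1: φ=-90°, α=240°
  d=(-0.5000,-0.8660)  start (2,1)  tX=0.9400 tY=0.6697  stride 1/|dx|=2.0000 1/|dy|=1.1547
    cross y-line → (2,0), t=0.6697 (wall)
  → r_1 = 0.6697
beam 2: φ=-45°, α=285°
  d=(0.2588,-0.9659)  start (2,1)  tX=2.0478 tY=0.6005  stride 1/|dx|=3.8637 1/|dy|=1.0353
    cross y-line → (2,0), t=0.6005 (wall)
  → r_2 = 0.6005
beam 3: φ=45°, α=15°
  d=(0.9659,0.2588)  start (2,1)  tX=0.5487 tY=1.6228  stride 1/|dx|=1.0353 1/|dy|=3.8637
    cross x-line → (3,1), t=0.5487
    cross x-line → (4,1), t=1.5840
    cross y-line → (4,2), t=1.6228
    cross x-line → (5,2), t=2.6192 (wall)
  → r_3 = 2.6192
beam 4: φ=90°, α=60°
  d=(0.5000,0.8660)  start (2,1)  tX=1.0600 tY=0.4850  stride 1/|dx|=2.0000 1/|dy|=1.1547
    cross y-line → (2,2), t=0.4850
    cross x-line → (3,2), t=1.0600
    cross y-line → (3,3), t=1.6397
    cross y-line → (3,4), t=2.7944
    cross x-line → (4,4), t=3.0600
    cross y-line → (4,5), t=3.9491
    cross x-line → (5,5), t=5.0600 (wall)
  → r_4 = 5.0600

ranges = [0.6697, 0.6005, 2.6192, 5.0600]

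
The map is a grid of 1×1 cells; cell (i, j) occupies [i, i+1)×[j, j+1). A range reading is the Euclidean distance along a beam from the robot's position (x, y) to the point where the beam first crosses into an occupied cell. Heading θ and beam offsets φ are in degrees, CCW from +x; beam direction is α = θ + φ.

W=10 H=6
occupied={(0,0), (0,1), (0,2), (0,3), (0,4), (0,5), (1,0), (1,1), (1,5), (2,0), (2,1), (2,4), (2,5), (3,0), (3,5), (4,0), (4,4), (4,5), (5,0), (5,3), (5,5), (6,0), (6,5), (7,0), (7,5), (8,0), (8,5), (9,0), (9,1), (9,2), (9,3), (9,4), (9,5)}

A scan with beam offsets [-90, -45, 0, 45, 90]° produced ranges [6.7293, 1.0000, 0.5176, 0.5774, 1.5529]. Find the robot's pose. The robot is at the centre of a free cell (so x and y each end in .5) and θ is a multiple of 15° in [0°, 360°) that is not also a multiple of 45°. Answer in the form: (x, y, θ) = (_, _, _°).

(x, y, θ) = (7.5, 1.5, 255°)

Candidates: 27 free-cell centres × 16 headings = 432 poses. Raycast each; keep the one whose scan matches to 4 dp.
  (3.5, 4.5, 285°): beam 1 = 0.5176 ≠ 6.7293 ✗
  (6.5, 4.5, 345°): beam 1 = 3.6235 ≠ 6.7293 ✗
  (7.5, 3.5, 255°): beam 1 = 1.5529 ≠ 6.7293 ✗
  …
  (7.5, 1.5, 255°): r_1=6.7293, r_2=1.0000, r_3=0.5176, r_4=0.5774, r_5=1.5529 — all match ✓
No second candidate reproduces the full scan.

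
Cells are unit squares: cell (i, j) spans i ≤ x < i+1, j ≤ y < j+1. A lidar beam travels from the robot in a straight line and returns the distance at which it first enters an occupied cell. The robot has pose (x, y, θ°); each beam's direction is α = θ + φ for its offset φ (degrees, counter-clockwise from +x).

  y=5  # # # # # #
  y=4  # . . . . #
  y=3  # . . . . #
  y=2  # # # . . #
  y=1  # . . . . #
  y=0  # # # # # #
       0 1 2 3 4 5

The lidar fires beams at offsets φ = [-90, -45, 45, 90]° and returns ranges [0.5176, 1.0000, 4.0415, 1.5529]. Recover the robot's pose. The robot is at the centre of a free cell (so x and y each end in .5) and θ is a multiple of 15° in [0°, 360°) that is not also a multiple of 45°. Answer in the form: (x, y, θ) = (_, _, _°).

(x, y, θ) = (4.5, 2.5, 105°)

Enumerate (i+0.5, j+0.5, θ) over the 14 free cells and 16 admissible headings. For each, cast all 4 beams and compare to the given ranges.
  (3.5, 2.5, 75°): beam 1 = 1.5529 ≠ 0.5176 ✗
  (2.5, 1.5, 285°): beam 1 = 1.5529 ≠ 0.5176 ✗
  (3.5, 1.5, 210°): beam 1 = 1.0000 ≠ 0.5176 ✗
  …
  (4.5, 2.5, 105°): r_1=0.5176, r_2=1.0000, r_3=4.0415, r_4=1.5529 — all match ✓
Unique over the lattice → pose = (4.5, 2.5, 105°).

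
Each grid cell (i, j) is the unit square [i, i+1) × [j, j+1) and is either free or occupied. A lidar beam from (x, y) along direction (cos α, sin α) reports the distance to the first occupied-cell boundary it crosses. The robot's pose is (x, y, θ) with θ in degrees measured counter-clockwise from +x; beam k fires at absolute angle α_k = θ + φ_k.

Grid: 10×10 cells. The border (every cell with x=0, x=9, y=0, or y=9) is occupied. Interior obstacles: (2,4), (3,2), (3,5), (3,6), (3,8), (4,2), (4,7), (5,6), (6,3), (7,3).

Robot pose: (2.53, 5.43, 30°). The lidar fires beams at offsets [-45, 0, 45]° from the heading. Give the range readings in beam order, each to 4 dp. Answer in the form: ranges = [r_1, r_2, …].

beam 1: φ=-45°, α=345°
  dir = (cos 345°, sin 345°) = (0.9659, -0.2588); from cell (2,5)
  next x-line at t=0.4866, next y-line at t=1.6614; Δt_x=1.0353, Δt_y=3.8637
    x: enter (3,5) at t=0.4866 ← occupied
  → r_1 = 0.4866
beam 2: φ=0°, α=30°
  dir = (cos 30°, sin 30°) = (0.8660, 0.5000); from cell (2,5)
  next x-line at t=0.5427, next y-line at t=1.1400; Δt_x=1.1547, Δt_y=2.0000
    x: enter (3,5) at t=0.5427 ← occupied
  → r_2 = 0.5427
beam 3: φ=45°, α=75°
  dir = (cos 75°, sin 75°) = (0.2588, 0.9659); from cell (2,5)
  next x-line at t=1.8159, next y-line at t=0.5901; Δt_x=3.8637, Δt_y=1.0353
    y: enter (2,6) at t=0.5901
    y: enter (2,7) at t=1.6254
    x: enter (3,7) at t=1.8159
    y: enter (3,8) at t=2.6607 ← occupied
  → r_3 = 2.6607

ranges = [0.4866, 0.5427, 2.6607]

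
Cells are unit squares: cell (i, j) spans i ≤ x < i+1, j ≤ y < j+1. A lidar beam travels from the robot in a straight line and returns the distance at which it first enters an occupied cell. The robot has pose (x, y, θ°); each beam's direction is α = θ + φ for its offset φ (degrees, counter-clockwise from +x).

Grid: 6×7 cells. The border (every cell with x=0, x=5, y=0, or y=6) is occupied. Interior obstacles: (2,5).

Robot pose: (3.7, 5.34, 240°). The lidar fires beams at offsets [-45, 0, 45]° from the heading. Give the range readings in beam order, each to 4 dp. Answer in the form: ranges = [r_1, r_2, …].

beam 1: φ=-45°, α=195°
  direction (-0.9659, -0.2588); cell (3,5); t to first gridline: x 0.7247, y 1.3137 (then +1.0353 / +3.8637)
    (2,5) via x @ 0.7247  # hit
  → r_1 = 0.7247
beam 2: φ=0°, α=240°
  direction (-0.5000, -0.8660); cell (3,5); t to first gridline: x 1.4000, y 0.3926 (then +2.0000 / +1.1547)
    (3,4) via y @ 0.3926
    (2,4) via x @ 1.4000
    (2,3) via y @ 1.5473
    (2,2) via y @ 2.7020
    (1,2) via x @ 3.4000
    (1,1) via y @ 3.8567
    (1,0) via y @ 5.0114  # hit
  → r_2 = 5.0114
beam 3: φ=45°, α=285°
  direction (0.2588, -0.9659); cell (3,5); t to first gridline: x 1.1591, y 0.3520 (then +3.8637 / +1.0353)
    (3,4) via y @ 0.3520
    (4,4) via x @ 1.1591
    (4,3) via y @ 1.3873
    (4,2) via y @ 2.4225
    (4,1) via y @ 3.4578
    (4,0) via y @ 4.4931  # hit
  → r_3 = 4.4931

ranges = [0.7247, 5.0114, 4.4931]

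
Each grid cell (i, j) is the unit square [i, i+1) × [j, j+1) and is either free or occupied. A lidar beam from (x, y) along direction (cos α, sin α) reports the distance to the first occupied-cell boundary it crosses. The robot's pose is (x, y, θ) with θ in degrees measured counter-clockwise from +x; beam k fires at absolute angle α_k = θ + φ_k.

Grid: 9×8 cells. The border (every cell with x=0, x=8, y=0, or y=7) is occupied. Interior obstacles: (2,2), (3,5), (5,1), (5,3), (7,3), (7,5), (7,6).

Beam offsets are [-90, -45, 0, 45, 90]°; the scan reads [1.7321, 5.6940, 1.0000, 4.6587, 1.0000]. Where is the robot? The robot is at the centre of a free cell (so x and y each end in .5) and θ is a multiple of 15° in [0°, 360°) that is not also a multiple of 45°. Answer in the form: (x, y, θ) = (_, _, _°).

Candidates: 35 free-cell centres × 16 headings = 560 poses. Raycast each; keep the one whose scan matches to 4 dp.
  (4.5, 2.5, 240°): beam 1 = 4.0415 ≠ 1.7321 ✗
  (3.5, 2.5, 255°): beam 1 = 0.5176 ≠ 1.7321 ✗
  (3.5, 1.5, 210°): beam 1 = 1.0000 ≠ 1.7321 ✗
  …
  (2.5, 6.5, 300°): r_1=1.7321, r_2=5.6940, r_3=1.0000, r_4=4.6587, r_5=1.0000 — all match ✓
Only this pose fits every beam.

(x, y, θ) = (2.5, 6.5, 300°)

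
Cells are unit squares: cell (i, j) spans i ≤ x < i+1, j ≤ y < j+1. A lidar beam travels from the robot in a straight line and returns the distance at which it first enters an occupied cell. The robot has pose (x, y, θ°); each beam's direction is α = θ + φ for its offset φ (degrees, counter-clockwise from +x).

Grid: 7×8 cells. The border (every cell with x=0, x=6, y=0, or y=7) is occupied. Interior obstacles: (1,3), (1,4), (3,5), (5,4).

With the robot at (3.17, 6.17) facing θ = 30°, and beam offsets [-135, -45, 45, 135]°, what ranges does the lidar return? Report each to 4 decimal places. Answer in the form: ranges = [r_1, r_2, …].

beam 1: φ=-135°, α=255°
  direction (-0.2588, -0.9659); cell (3,6); t to first gridline: x 0.6568, y 0.1760 (then +3.8637 / +1.0353)
    (3,5) via y @ 0.1760  # hit
  → r_1 = 0.1760
beam 2: φ=-45°, α=345°
  direction (0.9659, -0.2588); cell (3,6); t to first gridline: x 0.8593, y 0.6568 (then +1.0353 / +3.8637)
    (3,5) via y @ 0.6568  # hit
  → r_2 = 0.6568
beam 3: φ=45°, α=75°
  direction (0.2588, 0.9659); cell (3,6); t to first gridline: x 3.2069, y 0.8593 (then +3.8637 / +1.0353)
    (3,7) via y @ 0.8593  # hit
  → r_3 = 0.8593
beam 4: φ=135°, α=165°
  direction (-0.9659, 0.2588); cell (3,6); t to first gridline: x 0.1760, y 3.2069 (then +1.0353 / +3.8637)
    (2,6) via x @ 0.1760
    (1,6) via x @ 1.2113
    (0,6) via x @ 2.2465  # hit
  → r_4 = 2.2465

ranges = [0.1760, 0.6568, 0.8593, 2.2465]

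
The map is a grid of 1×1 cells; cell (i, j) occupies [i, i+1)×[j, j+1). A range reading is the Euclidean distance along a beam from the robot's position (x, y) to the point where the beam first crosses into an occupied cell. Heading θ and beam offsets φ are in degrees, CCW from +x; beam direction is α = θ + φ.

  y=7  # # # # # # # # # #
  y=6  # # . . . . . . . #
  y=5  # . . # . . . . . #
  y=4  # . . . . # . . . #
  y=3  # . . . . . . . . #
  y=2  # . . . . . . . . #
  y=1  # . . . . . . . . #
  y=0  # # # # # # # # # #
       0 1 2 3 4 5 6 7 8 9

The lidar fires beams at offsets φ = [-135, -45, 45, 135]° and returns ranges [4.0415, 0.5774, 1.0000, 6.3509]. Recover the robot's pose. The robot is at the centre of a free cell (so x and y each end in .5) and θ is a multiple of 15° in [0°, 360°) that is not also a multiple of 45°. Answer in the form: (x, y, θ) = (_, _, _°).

(x, y, θ) = (5.5, 6.5, 105°)

Enumerate (i+0.5, j+0.5, θ) over the 45 free cells and 16 admissible headings. For each, cast all 4 beams and compare to the given ranges.
  (7.5, 4.5, 240°): beam 1 = 2.5882 ≠ 4.0415 ✗
  (7.5, 1.5, 105°): beam 1 = 1.0000 ≠ 4.0415 ✗
  (8.5, 6.5, 30°): beam 1 = 5.6940 ≠ 4.0415 ✗
  …
  (5.5, 6.5, 105°): r_1=4.0415, r_2=0.5774, r_3=1.0000, r_4=6.3509 — all match ✓
No second candidate reproduces the full scan.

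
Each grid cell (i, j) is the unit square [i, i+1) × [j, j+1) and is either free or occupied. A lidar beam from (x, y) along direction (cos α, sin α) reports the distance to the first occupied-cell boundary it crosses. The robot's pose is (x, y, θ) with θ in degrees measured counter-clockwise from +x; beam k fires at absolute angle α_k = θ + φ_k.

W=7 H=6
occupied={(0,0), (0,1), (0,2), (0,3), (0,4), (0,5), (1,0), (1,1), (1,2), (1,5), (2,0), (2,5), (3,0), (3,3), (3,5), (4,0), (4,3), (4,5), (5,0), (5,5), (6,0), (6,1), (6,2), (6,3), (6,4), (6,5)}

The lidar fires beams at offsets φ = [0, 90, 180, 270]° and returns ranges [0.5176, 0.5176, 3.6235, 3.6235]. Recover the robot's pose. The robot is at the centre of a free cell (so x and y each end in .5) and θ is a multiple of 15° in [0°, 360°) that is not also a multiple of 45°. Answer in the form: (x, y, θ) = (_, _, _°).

The pose lattice has 16·16 = 256 candidates. Test each by forward raycasting.
  (4.5, 4.5, 240°): beam 1 = 0.5774 ≠ 0.5176 ✗
  (1.5, 3.5, 240°): beam 1 = 0.5774 ≠ 0.5176 ✗
  (2.5, 3.5, 195°): beam 1 = 1.5529 ≠ 0.5176 ✗
  (2.5, 4.5, 210°): beam 1 = 1.7321 ≠ 0.5176 ✗
  …
  (2.5, 1.5, 195°): r_1=0.5176, r_2=0.5176, r_3=3.6235, r_4=3.6235 — all match ✓
Only this pose fits every beam.

(x, y, θ) = (2.5, 1.5, 195°)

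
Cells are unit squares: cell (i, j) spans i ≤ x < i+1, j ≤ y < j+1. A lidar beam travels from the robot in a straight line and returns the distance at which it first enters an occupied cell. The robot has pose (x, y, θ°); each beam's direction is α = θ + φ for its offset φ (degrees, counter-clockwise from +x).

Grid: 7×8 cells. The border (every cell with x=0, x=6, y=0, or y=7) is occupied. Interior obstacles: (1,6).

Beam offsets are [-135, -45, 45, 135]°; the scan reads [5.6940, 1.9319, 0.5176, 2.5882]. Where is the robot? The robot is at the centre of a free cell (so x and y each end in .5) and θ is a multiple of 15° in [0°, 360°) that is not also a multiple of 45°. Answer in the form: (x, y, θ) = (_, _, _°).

Candidates: 29 free-cell centres × 16 headings = 464 poses. Raycast each; keep the one whose scan matches to 4 dp.
  (5.5, 6.5, 30°): beam 2 = 0.5176 ≠ 1.9319 ✗
  (5.5, 2.5, 195°): beam 1 = 1.0000 ≠ 5.6940 ✗
  (5.5, 3.5, 210°): beam 1 = 1.9319 ≠ 5.6940 ✗
  (1.5, 1.5, 165°): beam 1 = 5.1962 ≠ 5.6940 ✗
  (3.5, 4.5, 105°): beam 1 = 2.8868 ≠ 5.6940 ✗
  …
  (3.5, 1.5, 240°): r_1=5.6940, r_2=1.9319, r_3=0.5176, r_4=2.5882 — all match ✓
No second candidate reproduces the full scan.

(x, y, θ) = (3.5, 1.5, 240°)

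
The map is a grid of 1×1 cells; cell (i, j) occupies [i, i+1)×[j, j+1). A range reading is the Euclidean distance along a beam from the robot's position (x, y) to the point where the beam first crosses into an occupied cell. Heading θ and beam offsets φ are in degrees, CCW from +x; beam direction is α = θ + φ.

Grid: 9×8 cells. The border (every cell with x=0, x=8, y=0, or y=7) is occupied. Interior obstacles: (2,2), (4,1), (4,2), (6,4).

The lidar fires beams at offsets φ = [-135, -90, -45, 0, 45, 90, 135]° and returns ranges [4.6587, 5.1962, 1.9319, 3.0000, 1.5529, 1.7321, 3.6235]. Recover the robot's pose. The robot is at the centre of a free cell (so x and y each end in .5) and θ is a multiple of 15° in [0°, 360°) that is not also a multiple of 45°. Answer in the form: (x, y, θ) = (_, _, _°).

(x, y, θ) = (4.5, 5.5, 30°)

Candidates: 38 free-cell centres × 16 headings = 608 poses. Raycast each; keep the one whose scan matches to 4 dp.
  (2.5, 1.5, 75°): beam 1 = 0.5774 ≠ 4.6587 ✗
  (6.5, 2.5, 330°): beam 1 = 1.5529 ≠ 4.6587 ✗
  (1.5, 4.5, 330°): beam 1 = 0.5176 ≠ 4.6587 ✗
  …
  (4.5, 5.5, 30°): r_1=4.6587, r_2=5.1962, r_3=1.9319, r_4=3.0000, r_5=1.5529, r_6=1.7321, r_7=3.6235 — all match ✓
Only this pose fits every beam.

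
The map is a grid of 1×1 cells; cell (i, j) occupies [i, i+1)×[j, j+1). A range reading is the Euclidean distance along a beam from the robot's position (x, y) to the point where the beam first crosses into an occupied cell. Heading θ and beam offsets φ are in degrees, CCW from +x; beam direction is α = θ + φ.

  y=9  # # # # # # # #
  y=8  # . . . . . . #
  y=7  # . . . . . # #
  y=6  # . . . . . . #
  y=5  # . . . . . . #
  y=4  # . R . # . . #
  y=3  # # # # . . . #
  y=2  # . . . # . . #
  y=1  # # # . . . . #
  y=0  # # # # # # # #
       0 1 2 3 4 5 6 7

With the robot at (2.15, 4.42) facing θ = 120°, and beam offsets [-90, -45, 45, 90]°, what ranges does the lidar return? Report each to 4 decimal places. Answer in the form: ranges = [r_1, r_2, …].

ranges = [5.1600, 4.7416, 1.1906, 0.8400]

beam 1: φ=-90°, α=30°
  dir = (cos 30°, sin 30°) = (0.8660, 0.5000); from cell (2,4)
  next x-line at t=0.9815, next y-line at t=1.1600; Δt_x=1.1547, Δt_y=2.0000
    x: enter (3,4) at t=0.9815
    y: enter (3,5) at t=1.1600
    x: enter (4,5) at t=2.1362
    y: enter (4,6) at t=3.1600
    x: enter (5,6) at t=3.2909
    x: enter (6,6) at t=4.4456
    y: enter (6,7) at t=5.1600 ← occupied
  → r_1 = 5.1600
beam 2: φ=-45°, α=75°
  dir = (cos 75°, sin 75°) = (0.2588, 0.9659); from cell (2,4)
  next x-line at t=3.2841, next y-line at t=0.6005; Δt_x=3.8637, Δt_y=1.0353
    y: enter (2,5) at t=0.6005
    y: enter (2,6) at t=1.6357
    y: enter (2,7) at t=2.6710
    x: enter (3,7) at t=3.2841
    y: enter (3,8) at t=3.7063
    y: enter (3,9) at t=4.7416 ← occupied
  → r_2 = 4.7416
beam 3: φ=45°, α=165°
  dir = (cos 165°, sin 165°) = (-0.9659, 0.2588); from cell (2,4)
  next x-line at t=0.1553, next y-line at t=2.2409; Δt_x=1.0353, Δt_y=3.8637
    x: enter (1,4) at t=0.1553
    x: enter (0,4) at t=1.1906 ← occupied
  → r_3 = 1.1906
beam 4: φ=90°, α=210°
  dir = (cos 210°, sin 210°) = (-0.8660, -0.5000); from cell (2,4)
  next x-line at t=0.1732, next y-line at t=0.8400; Δt_x=1.1547, Δt_y=2.0000
    x: enter (1,4) at t=0.1732
    y: enter (1,3) at t=0.8400 ← occupied
  → r_4 = 0.8400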